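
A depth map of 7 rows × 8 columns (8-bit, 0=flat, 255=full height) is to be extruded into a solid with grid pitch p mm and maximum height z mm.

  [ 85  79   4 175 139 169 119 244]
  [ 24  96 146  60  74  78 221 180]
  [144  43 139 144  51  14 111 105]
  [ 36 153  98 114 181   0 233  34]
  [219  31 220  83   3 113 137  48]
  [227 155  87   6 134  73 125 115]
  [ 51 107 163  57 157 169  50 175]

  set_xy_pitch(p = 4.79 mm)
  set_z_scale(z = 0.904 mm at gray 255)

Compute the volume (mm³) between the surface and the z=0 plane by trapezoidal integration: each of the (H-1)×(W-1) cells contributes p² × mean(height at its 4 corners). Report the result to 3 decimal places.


height_mm = gray/255 × 0.904; cell vol = 4.79² × mean(4 corners)
unit = 4.79² × 0.904 / (4×255) = 0.0203348 mm³ per gray-sum
row 0: Σ corner-gray over 7 cells = 3253  → 66.1490
row 1: Σ corner-gray over 7 cells = 2807  → 57.0797
row 2: Σ corner-gray over 7 cells = 2881  → 58.5845
row 3: Σ corner-gray over 7 cells = 3069  → 62.4074
row 4: Σ corner-gray over 7 cells = 2943  → 59.8452
row 5: Σ corner-gray over 7 cells = 3134  → 63.7292
Σ rows: total corner-gray = 18087  → 367.7950 mm³

367.795


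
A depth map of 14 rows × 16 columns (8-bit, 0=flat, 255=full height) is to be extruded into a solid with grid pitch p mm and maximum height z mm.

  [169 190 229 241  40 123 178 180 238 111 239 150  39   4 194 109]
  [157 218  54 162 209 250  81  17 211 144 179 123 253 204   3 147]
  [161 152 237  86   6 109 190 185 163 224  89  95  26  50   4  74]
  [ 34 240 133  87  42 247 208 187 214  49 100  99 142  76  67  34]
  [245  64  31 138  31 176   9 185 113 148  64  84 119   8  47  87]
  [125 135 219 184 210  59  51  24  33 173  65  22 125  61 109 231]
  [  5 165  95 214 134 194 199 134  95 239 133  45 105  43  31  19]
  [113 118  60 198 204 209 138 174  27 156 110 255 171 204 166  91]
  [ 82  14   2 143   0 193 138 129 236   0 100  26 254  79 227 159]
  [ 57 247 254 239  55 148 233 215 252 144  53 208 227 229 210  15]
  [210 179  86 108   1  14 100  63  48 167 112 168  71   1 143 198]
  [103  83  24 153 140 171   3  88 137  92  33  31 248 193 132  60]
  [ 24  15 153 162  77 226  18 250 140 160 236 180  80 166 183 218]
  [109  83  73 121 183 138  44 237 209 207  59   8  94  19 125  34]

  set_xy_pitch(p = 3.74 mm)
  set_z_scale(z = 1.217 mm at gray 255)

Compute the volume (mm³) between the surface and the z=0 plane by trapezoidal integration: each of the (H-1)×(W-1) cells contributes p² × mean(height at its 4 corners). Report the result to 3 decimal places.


height_mm = gray/255 × 1.217; cell vol = 3.74² × mean(4 corners)
unit = 3.74² × 1.217 / (4×255) = 0.0166891 mm³ per gray-sum
row 0: Σ corner-gray over 15 cells = 9110  → 152.0379
row 1: Σ corner-gray over 15 cells = 7987  → 133.2961
row 2: Σ corner-gray over 15 cells = 7317  → 122.1143
row 3: Σ corner-gray over 15 cells = 6616  → 110.4153
row 4: Σ corner-gray over 15 cells = 6062  → 101.1695
row 5: Σ corner-gray over 15 cells = 6972  → 116.3566
row 6: Σ corner-gray over 15 cells = 8260  → 137.8522
row 7: Σ corner-gray over 15 cells = 7907  → 131.9609
row 8: Σ corner-gray over 15 cells = 8823  → 147.2482
row 9: Σ corner-gray over 15 cells = 8430  → 140.6893
row 10: Σ corner-gray over 15 cells = 6149  → 102.6214
row 11: Σ corner-gray over 15 cells = 7553  → 126.0530
row 12: Σ corner-gray over 15 cells = 7677  → 128.1224
Σ rows: total corner-gray = 98863  → 1649.9371 mm³

1649.937


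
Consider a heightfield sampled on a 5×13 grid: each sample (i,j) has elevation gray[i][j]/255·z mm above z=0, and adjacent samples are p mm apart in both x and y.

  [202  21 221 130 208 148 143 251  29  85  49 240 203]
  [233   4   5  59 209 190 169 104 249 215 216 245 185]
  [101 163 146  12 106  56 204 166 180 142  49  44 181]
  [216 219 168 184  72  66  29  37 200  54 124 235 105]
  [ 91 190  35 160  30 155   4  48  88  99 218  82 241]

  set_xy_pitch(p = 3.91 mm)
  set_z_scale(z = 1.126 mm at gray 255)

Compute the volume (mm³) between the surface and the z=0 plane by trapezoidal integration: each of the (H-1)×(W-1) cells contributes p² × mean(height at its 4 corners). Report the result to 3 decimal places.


height_mm = gray/255 × 1.126; cell vol = 3.91² × mean(4 corners)
unit = 3.91² × 1.126 / (4×255) = 0.0168769 mm³ per gray-sum
row 0: Σ corner-gray over 12 cells = 7203  → 121.5640
row 1: Σ corner-gray over 12 cells = 6566  → 110.8135
row 2: Σ corner-gray over 12 cells = 5915  → 99.8266
row 3: Σ corner-gray over 12 cells = 5647  → 95.3036
Σ rows: total corner-gray = 25331  → 427.5078 mm³

427.508


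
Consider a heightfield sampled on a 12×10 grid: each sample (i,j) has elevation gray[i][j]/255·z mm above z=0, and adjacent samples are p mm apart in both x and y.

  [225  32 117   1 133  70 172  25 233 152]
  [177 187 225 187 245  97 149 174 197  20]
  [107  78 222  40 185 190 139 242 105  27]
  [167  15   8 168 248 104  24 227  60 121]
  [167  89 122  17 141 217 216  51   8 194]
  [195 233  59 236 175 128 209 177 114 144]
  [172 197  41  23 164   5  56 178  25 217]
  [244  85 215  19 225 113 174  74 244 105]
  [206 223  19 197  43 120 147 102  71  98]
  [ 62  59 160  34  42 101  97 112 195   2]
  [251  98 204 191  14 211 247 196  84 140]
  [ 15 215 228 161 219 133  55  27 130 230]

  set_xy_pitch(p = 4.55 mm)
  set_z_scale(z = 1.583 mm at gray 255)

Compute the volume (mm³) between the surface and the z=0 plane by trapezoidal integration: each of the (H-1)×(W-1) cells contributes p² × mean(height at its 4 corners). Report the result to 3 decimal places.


1677.415

height_mm = gray/255 × 1.583; cell vol = 4.55² × mean(4 corners)
unit = 4.55² × 1.583 / (4×255) = 0.0321295 mm³ per gray-sum
row 0: Σ corner-gray over 9 cells = 5062  → 162.6394
row 1: Σ corner-gray over 9 cells = 5655  → 181.6921
row 2: Σ corner-gray over 9 cells = 4532  → 145.6107
row 3: Σ corner-gray over 9 cells = 4079  → 131.0561
row 4: Σ corner-gray over 9 cells = 5084  → 163.3462
row 5: Σ corner-gray over 9 cells = 4768  → 153.1933
row 6: Σ corner-gray over 9 cells = 4414  → 141.8195
row 7: Σ corner-gray over 9 cells = 4795  → 154.0608
row 8: Σ corner-gray over 9 cells = 3812  → 122.4775
row 9: Σ corner-gray over 9 cells = 4545  → 146.0284
row 10: Σ corner-gray over 9 cells = 5462  → 175.4912
Σ rows: total corner-gray = 52208  → 1677.4153 mm³


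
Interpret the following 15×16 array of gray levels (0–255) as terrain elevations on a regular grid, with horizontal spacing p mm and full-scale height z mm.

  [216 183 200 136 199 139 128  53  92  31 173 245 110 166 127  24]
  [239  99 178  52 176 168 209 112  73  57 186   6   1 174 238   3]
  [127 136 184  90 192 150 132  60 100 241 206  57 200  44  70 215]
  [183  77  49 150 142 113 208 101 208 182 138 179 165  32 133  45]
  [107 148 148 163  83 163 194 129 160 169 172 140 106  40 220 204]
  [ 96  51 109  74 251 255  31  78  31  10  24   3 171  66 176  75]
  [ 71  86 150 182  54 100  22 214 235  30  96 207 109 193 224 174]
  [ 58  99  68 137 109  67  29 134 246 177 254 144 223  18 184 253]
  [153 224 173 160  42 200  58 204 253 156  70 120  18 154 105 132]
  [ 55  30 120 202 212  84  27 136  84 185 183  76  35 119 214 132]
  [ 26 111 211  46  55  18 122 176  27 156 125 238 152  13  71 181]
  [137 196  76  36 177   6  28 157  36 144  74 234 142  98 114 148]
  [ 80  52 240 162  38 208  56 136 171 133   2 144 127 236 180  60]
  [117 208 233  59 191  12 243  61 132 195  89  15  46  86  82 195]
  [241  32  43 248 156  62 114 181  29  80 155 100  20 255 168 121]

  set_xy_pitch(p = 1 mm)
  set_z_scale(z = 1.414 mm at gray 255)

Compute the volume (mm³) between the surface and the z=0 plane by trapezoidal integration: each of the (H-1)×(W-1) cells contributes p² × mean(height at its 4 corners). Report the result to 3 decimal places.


146.612

height_mm = gray/255 × 1.414; cell vol = 1² × mean(4 corners)
unit = 1² × 1.414 / (4×255) = 0.00138627 mm³ per gray-sum
row 0: Σ corner-gray over 15 cells = 7904  → 10.9571
row 1: Σ corner-gray over 15 cells = 7766  → 10.7658
row 2: Σ corner-gray over 15 cells = 8048  → 11.1567
row 3: Σ corner-gray over 15 cells = 8363  → 11.5934
row 4: Σ corner-gray over 15 cells = 7212  → 9.9978
row 5: Σ corner-gray over 15 cells = 6880  → 9.5376
row 6: Σ corner-gray over 15 cells = 8138  → 11.2815
row 7: Σ corner-gray over 15 cells = 8248  → 11.4340
row 8: Σ corner-gray over 15 cells = 7760  → 10.7575
row 9: Σ corner-gray over 15 cells = 6850  → 9.4960
row 10: Σ corner-gray over 15 cells = 6570  → 9.1078
row 11: Σ corner-gray over 15 cells = 7231  → 10.0242
row 12: Σ corner-gray over 15 cells = 7526  → 10.4331
row 13: Σ corner-gray over 15 cells = 7264  → 10.0699
Σ rows: total corner-gray = 105760  → 146.6124 mm³


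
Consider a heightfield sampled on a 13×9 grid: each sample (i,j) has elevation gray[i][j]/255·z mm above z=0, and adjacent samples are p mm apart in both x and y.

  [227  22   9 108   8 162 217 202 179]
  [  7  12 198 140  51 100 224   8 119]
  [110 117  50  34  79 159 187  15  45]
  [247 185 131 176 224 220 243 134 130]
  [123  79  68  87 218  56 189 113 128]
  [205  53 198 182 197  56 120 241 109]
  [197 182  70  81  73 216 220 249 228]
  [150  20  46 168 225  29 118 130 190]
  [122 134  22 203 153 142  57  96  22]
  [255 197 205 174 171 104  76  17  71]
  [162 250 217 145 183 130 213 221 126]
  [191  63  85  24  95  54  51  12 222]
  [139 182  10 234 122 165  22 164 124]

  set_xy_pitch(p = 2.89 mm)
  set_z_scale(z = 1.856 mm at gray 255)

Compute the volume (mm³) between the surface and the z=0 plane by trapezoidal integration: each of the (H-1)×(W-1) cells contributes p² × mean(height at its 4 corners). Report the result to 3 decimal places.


755.333

height_mm = gray/255 × 1.856; cell vol = 2.89² × mean(4 corners)
unit = 2.89² × 1.856 / (4×255) = 0.0151975 mm³ per gray-sum
row 0: Σ corner-gray over 8 cells = 3454  → 52.4923
row 1: Σ corner-gray over 8 cells = 3029  → 46.0334
row 2: Σ corner-gray over 8 cells = 4440  → 67.4771
row 3: Σ corner-gray over 8 cells = 4874  → 74.0728
row 4: Σ corner-gray over 8 cells = 4279  → 65.0303
row 5: Σ corner-gray over 8 cells = 5015  → 76.2157
row 6: Σ corner-gray over 8 cells = 4419  → 67.1580
row 7: Σ corner-gray over 8 cells = 3570  → 54.2552
row 8: Σ corner-gray over 8 cells = 3972  → 60.3647
row 9: Σ corner-gray over 8 cells = 5220  → 79.3312
row 10: Σ corner-gray over 8 cells = 4187  → 63.6321
row 11: Σ corner-gray over 8 cells = 3242  → 49.2704
Σ rows: total corner-gray = 49701  → 755.3333 mm³


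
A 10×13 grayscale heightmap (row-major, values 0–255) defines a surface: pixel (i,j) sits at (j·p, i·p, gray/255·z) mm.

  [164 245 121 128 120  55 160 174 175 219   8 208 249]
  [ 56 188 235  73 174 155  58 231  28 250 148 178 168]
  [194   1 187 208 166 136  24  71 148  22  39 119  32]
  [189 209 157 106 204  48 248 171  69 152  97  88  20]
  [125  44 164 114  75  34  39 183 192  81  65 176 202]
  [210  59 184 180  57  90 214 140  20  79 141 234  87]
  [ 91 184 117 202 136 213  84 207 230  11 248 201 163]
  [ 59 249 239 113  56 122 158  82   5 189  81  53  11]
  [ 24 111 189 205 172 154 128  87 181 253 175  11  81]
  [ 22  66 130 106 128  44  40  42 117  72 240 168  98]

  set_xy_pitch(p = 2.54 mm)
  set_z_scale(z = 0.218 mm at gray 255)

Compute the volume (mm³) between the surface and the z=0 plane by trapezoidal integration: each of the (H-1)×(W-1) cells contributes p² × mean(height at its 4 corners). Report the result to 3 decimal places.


78.161

height_mm = gray/255 × 0.218; cell vol = 2.54² × mean(4 corners)
unit = 2.54² × 0.218 / (4×255) = 0.00137887 mm³ per gray-sum
row 0: Σ corner-gray over 12 cells = 7299  → 10.0644
row 1: Σ corner-gray over 12 cells = 6128  → 8.4497
row 2: Σ corner-gray over 12 cells = 5775  → 7.9630
row 3: Σ corner-gray over 12 cells = 5968  → 8.2291
row 4: Σ corner-gray over 12 cells = 5754  → 7.9340
row 5: Σ corner-gray over 12 cells = 7013  → 9.6700
row 6: Σ corner-gray over 12 cells = 6684  → 9.2164
row 7: Σ corner-gray over 12 cells = 6201  → 8.5504
row 8: Σ corner-gray over 12 cells = 5863  → 8.0843
Σ rows: total corner-gray = 56685  → 78.1613 mm³


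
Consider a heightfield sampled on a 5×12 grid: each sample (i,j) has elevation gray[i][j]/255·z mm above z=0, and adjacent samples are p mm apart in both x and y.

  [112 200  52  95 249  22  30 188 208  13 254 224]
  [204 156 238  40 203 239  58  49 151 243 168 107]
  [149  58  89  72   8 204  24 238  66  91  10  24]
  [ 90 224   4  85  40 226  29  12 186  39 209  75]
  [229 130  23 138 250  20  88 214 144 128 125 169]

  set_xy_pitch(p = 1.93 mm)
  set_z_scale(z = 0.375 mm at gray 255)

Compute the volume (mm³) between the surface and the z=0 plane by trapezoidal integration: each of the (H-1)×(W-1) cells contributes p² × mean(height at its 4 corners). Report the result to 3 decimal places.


28.772

height_mm = gray/255 × 0.375; cell vol = 1.93² × mean(4 corners)
unit = 1.93² × 0.375 / (4×255) = 0.00136945 mm³ per gray-sum
row 0: Σ corner-gray over 11 cells = 6359  → 8.7083
row 1: Σ corner-gray over 11 cells = 5294  → 7.2499
row 2: Σ corner-gray over 11 cells = 4166  → 5.7051
row 3: Σ corner-gray over 11 cells = 5191  → 7.1088
Σ rows: total corner-gray = 21010  → 28.7721 mm³


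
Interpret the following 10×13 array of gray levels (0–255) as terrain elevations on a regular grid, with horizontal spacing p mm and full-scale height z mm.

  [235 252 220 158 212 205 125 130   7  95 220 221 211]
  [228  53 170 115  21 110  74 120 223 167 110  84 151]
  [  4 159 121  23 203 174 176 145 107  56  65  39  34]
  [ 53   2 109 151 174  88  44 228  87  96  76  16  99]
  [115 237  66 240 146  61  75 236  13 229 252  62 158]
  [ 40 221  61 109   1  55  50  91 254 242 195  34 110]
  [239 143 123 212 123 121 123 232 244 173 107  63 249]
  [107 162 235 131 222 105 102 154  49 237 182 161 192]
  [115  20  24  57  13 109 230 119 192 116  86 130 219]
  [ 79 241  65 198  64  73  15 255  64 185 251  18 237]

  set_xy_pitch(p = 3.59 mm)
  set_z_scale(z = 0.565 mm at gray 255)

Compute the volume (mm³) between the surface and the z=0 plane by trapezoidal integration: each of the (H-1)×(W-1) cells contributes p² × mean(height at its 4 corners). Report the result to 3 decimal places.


height_mm = gray/255 × 0.565; cell vol = 3.59² × mean(4 corners)
unit = 3.59² × 0.565 / (4×255) = 0.007139 mm³ per gray-sum
row 0: Σ corner-gray over 12 cells = 7009  → 50.0372
row 1: Σ corner-gray over 12 cells = 5447  → 38.8861
row 2: Σ corner-gray over 12 cells = 4868  → 34.7526
row 3: Σ corner-gray over 12 cells = 5801  → 41.4133
row 4: Σ corner-gray over 12 cells = 6283  → 44.8543
row 5: Σ corner-gray over 12 cells = 6592  → 47.0603
row 6: Σ corner-gray over 12 cells = 7595  → 54.2207
row 7: Σ corner-gray over 12 cells = 6305  → 45.0114
row 8: Σ corner-gray over 12 cells = 5700  → 40.6923
Σ rows: total corner-gray = 55600  → 396.9282 mm³

396.928


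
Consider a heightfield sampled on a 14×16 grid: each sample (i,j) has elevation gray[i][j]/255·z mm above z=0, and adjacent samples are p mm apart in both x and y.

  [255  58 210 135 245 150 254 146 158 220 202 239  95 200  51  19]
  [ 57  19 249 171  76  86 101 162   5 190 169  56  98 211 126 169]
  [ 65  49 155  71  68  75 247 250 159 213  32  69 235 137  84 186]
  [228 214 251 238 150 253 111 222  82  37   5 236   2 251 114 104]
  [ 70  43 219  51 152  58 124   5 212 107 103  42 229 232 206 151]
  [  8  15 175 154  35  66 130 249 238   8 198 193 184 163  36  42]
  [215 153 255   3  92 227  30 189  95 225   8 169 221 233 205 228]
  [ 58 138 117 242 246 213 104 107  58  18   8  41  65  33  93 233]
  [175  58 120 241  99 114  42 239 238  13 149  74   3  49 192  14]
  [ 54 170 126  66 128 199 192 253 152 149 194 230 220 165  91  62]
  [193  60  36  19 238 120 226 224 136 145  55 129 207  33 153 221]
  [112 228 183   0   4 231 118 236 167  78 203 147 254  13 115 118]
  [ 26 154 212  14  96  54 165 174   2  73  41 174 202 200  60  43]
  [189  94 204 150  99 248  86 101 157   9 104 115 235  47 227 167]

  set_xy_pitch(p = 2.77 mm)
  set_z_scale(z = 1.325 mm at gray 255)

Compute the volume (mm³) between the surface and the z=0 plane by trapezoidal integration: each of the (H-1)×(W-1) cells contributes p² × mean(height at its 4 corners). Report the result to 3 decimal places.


height_mm = gray/255 × 1.325; cell vol = 2.77² × mean(4 corners)
unit = 2.77² × 1.325 / (4×255) = 0.00996725 mm³ per gray-sum
row 0: Σ corner-gray over 15 cells = 8664  → 86.3562
row 1: Σ corner-gray over 15 cells = 7603  → 75.7810
row 2: Σ corner-gray over 15 cells = 8603  → 85.7482
row 3: Σ corner-gray over 15 cells = 8451  → 84.2332
row 4: Σ corner-gray over 15 cells = 7525  → 75.0035
row 5: Σ corner-gray over 15 cells = 8391  → 83.6352
row 6: Σ corner-gray over 15 cells = 7910  → 78.8409
row 7: Σ corner-gray over 15 cells = 6708  → 66.8603
row 8: Σ corner-gray over 15 cells = 8237  → 82.1002
row 9: Σ corner-gray over 15 cells = 8762  → 87.3330
row 10: Σ corner-gray over 15 cells = 8160  → 81.3327
row 11: Σ corner-gray over 15 cells = 7495  → 74.7045
row 12: Σ corner-gray over 15 cells = 7419  → 73.9470
Σ rows: total corner-gray = 103928  → 1035.8761 mm³

1035.876


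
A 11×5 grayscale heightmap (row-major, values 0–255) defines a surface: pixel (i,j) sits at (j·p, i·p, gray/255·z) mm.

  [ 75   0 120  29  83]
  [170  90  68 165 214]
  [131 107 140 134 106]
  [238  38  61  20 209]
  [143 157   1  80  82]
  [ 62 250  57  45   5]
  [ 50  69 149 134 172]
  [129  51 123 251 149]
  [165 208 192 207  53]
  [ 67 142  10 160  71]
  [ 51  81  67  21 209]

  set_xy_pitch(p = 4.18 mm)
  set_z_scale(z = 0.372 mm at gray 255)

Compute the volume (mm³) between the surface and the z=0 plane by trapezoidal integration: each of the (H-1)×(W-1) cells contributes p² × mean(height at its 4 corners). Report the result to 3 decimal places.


114.204

height_mm = gray/255 × 0.372; cell vol = 4.18² × mean(4 corners)
unit = 4.18² × 0.372 / (4×255) = 0.00637229 mm³ per gray-sum
row 0: Σ corner-gray over 4 cells = 1486  → 9.4692
row 1: Σ corner-gray over 4 cells = 2029  → 12.9294
row 2: Σ corner-gray over 4 cells = 1684  → 10.7309
row 3: Σ corner-gray over 4 cells = 1386  → 8.8320
row 4: Σ corner-gray over 4 cells = 1472  → 9.3800
row 5: Σ corner-gray over 4 cells = 1697  → 10.8138
row 6: Σ corner-gray over 4 cells = 2054  → 13.0887
row 7: Σ corner-gray over 4 cells = 2560  → 16.3131
row 8: Σ corner-gray over 4 cells = 2194  → 13.9808
row 9: Σ corner-gray over 4 cells = 1360  → 8.6663
Σ rows: total corner-gray = 17922  → 114.2041 mm³


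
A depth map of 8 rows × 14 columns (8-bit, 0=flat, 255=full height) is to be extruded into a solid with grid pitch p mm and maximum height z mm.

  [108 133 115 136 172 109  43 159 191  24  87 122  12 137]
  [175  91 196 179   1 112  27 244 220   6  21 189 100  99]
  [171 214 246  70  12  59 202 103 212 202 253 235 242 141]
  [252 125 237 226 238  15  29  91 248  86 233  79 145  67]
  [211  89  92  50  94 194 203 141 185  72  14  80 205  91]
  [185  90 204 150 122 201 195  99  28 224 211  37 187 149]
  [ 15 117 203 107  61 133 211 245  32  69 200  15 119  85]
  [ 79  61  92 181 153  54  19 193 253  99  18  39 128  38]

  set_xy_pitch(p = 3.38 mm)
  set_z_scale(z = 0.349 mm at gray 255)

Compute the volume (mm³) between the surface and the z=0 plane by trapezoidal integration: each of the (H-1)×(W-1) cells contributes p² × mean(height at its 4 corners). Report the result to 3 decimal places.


188.794

height_mm = gray/255 × 0.349; cell vol = 3.38² × mean(4 corners)
unit = 3.38² × 0.349 / (4×255) = 0.00390894 mm³ per gray-sum
row 0: Σ corner-gray over 13 cells = 5897  → 23.0510
row 1: Σ corner-gray over 13 cells = 7458  → 29.1529
row 2: Σ corner-gray over 13 cells = 8235  → 32.1901
row 3: Σ corner-gray over 13 cells = 6963  → 27.2179
row 4: Σ corner-gray over 13 cells = 6970  → 27.2453
row 5: Σ corner-gray over 13 cells = 6954  → 27.1827
row 6: Σ corner-gray over 13 cells = 5821  → 22.7539
Σ rows: total corner-gray = 48298  → 188.7938 mm³


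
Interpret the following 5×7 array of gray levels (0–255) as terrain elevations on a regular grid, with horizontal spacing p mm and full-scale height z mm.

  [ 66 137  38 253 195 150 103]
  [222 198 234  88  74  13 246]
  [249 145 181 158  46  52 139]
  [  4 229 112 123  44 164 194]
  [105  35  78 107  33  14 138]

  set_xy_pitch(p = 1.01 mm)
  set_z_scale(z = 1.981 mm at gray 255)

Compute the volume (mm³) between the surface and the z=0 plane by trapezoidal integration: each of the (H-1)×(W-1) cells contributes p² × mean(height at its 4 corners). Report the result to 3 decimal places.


height_mm = gray/255 × 1.981; cell vol = 1.01² × mean(4 corners)
unit = 1.01² × 1.981 / (4×255) = 0.00198119 mm³ per gray-sum
row 0: Σ corner-gray over 6 cells = 3397  → 6.7301
row 1: Σ corner-gray over 6 cells = 3234  → 6.4072
row 2: Σ corner-gray over 6 cells = 3094  → 6.1298
row 3: Σ corner-gray over 6 cells = 2319  → 4.5944
Σ rows: total corner-gray = 12044  → 23.8615 mm³

23.862


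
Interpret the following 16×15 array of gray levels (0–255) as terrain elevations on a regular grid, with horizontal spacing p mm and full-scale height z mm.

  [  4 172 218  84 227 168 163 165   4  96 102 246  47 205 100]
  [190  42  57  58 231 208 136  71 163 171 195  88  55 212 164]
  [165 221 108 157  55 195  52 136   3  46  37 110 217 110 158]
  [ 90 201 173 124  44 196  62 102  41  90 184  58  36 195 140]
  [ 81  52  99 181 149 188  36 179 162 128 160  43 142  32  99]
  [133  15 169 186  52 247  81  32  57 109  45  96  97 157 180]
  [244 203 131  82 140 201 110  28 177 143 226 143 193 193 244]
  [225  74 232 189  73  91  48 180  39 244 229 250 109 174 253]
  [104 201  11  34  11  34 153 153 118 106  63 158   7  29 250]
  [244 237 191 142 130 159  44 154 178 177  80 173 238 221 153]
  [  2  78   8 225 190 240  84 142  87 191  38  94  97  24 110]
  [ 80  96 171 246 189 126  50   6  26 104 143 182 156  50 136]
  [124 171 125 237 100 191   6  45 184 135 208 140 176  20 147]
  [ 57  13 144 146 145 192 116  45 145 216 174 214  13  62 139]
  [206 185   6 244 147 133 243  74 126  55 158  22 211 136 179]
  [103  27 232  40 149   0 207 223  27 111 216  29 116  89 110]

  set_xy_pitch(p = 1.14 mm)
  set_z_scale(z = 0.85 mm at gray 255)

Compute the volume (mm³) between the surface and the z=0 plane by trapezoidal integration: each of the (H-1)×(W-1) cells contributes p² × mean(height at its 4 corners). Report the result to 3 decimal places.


115.635

height_mm = gray/255 × 0.85; cell vol = 1.14² × mean(4 corners)
unit = 1.14² × 0.85 / (4×255) = 0.001083 mm³ per gray-sum
row 0: Σ corner-gray over 14 cells = 7626  → 8.2590
row 1: Σ corner-gray over 14 cells = 6945  → 7.5214
row 2: Σ corner-gray over 14 cells = 6459  → 6.9951
row 3: Σ corner-gray over 14 cells = 6524  → 7.0655
row 4: Σ corner-gray over 14 cells = 6281  → 6.8023
row 5: Σ corner-gray over 14 cells = 7427  → 8.0434
row 6: Σ corner-gray over 14 cells = 8770  → 9.4979
row 7: Σ corner-gray over 14 cells = 6852  → 7.4207
row 8: Σ corner-gray over 14 cells = 7155  → 7.7489
row 9: Σ corner-gray over 14 cells = 7753  → 8.3965
row 10: Σ corner-gray over 14 cells = 6414  → 6.9464
row 11: Σ corner-gray over 14 cells = 7053  → 7.6384
row 12: Σ corner-gray over 14 cells = 7193  → 7.7900
row 13: Σ corner-gray over 14 cells = 7311  → 7.9178
row 14: Σ corner-gray over 14 cells = 7010  → 7.5918
Σ rows: total corner-gray = 106773  → 115.6352 mm³


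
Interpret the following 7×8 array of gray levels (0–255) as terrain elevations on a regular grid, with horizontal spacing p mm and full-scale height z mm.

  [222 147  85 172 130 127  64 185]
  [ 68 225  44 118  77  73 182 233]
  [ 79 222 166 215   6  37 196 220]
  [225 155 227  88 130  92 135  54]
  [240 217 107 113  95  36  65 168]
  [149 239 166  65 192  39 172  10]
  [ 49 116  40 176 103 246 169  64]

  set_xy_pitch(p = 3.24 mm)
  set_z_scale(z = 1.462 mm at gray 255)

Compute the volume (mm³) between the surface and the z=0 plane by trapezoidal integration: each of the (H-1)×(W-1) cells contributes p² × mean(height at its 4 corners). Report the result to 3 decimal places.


333.101

height_mm = gray/255 × 1.462; cell vol = 3.24² × mean(4 corners)
unit = 3.24² × 1.462 / (4×255) = 0.0150466 mm³ per gray-sum
row 0: Σ corner-gray over 7 cells = 3596  → 54.1074
row 1: Σ corner-gray over 7 cells = 3722  → 56.0033
row 2: Σ corner-gray over 7 cells = 3916  → 58.9223
row 3: Σ corner-gray over 7 cells = 3607  → 54.2729
row 4: Σ corner-gray over 7 cells = 3579  → 53.8516
row 5: Σ corner-gray over 7 cells = 3718  → 55.9431
Σ rows: total corner-gray = 22138  → 333.1007 mm³


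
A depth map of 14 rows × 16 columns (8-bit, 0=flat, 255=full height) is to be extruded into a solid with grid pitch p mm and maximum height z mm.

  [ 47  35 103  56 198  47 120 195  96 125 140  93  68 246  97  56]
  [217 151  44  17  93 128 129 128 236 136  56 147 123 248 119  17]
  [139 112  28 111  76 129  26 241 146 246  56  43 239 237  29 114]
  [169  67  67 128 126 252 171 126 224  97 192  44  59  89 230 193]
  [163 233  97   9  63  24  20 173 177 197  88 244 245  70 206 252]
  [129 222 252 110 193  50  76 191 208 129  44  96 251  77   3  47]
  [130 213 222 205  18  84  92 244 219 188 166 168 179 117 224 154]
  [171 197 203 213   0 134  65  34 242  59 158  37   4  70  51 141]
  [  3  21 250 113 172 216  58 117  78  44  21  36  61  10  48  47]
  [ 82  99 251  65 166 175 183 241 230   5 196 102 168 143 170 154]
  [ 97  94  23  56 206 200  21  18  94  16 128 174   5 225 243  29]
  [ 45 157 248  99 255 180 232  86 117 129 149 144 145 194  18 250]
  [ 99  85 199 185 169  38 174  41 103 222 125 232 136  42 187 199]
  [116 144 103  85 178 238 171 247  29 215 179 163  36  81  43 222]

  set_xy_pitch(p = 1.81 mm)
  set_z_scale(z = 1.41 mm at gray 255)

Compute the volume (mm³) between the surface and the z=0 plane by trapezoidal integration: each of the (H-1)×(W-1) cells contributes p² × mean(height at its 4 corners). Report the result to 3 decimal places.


height_mm = gray/255 × 1.41; cell vol = 1.81² × mean(4 corners)
unit = 1.81² × 1.41 / (4×255) = 0.00452873 mm³ per gray-sum
row 0: Σ corner-gray over 15 cells = 7085  → 32.0860
row 1: Σ corner-gray over 15 cells = 7435  → 33.6711
row 2: Σ corner-gray over 15 cells = 7797  → 35.3105
row 3: Σ corner-gray over 15 cells = 8213  → 37.1944
row 4: Σ corner-gray over 15 cells = 8087  → 36.6238
row 5: Σ corner-gray over 15 cells = 8942  → 40.4959
row 6: Σ corner-gray over 15 cells = 8208  → 37.1718
row 7: Σ corner-gray over 15 cells = 5786  → 26.2032
row 8: Σ corner-gray over 15 cells = 7164  → 32.4438
row 9: Σ corner-gray over 15 cells = 7756  → 35.1248
row 10: Σ corner-gray over 15 cells = 7733  → 35.0206
row 11: Σ corner-gray over 15 cells = 8775  → 39.7396
row 12: Σ corner-gray over 15 cells = 8336  → 37.7515
Σ rows: total corner-gray = 101317  → 458.8370 mm³

458.837


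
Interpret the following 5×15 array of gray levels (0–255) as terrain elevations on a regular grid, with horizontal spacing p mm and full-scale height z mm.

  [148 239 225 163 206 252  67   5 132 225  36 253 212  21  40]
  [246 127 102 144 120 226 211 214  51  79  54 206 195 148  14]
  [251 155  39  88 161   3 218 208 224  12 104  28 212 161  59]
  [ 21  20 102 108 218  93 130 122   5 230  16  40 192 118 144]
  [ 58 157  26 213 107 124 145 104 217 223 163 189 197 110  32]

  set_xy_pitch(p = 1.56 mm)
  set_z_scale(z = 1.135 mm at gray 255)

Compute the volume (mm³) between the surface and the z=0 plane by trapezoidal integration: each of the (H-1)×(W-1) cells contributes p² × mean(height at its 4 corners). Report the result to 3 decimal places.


79.360

height_mm = gray/255 × 1.135; cell vol = 1.56² × mean(4 corners)
unit = 1.56² × 1.135 / (4×255) = 0.00270798 mm³ per gray-sum
row 0: Σ corner-gray over 14 cells = 8274  → 22.4058
row 1: Σ corner-gray over 14 cells = 7550  → 20.4452
row 2: Σ corner-gray over 14 cells = 6489  → 17.5721
row 3: Σ corner-gray over 14 cells = 6993  → 18.9369
Σ rows: total corner-gray = 29306  → 79.3600 mm³


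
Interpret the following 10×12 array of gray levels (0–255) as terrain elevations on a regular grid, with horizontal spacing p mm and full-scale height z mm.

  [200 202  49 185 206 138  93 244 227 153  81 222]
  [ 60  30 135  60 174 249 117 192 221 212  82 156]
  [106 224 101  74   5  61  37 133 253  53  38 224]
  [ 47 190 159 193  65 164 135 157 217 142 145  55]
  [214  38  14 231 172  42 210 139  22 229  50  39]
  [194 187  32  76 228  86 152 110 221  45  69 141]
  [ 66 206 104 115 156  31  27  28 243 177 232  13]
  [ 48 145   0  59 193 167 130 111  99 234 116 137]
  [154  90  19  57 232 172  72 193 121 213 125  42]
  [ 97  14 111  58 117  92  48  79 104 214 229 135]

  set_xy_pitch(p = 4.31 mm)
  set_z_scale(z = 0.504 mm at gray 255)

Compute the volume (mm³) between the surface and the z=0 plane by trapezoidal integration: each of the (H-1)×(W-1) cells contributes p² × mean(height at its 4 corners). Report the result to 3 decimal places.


height_mm = gray/255 × 0.504; cell vol = 4.31² × mean(4 corners)
unit = 4.31² × 0.504 / (4×255) = 0.00917878 mm³ per gray-sum
row 0: Σ corner-gray over 11 cells = 6738  → 61.8466
row 1: Σ corner-gray over 11 cells = 5448  → 50.0060
row 2: Σ corner-gray over 11 cells = 5524  → 50.7036
row 3: Σ corner-gray over 11 cells = 5783  → 53.0809
row 4: Σ corner-gray over 11 cells = 5294  → 48.5925
row 5: Σ corner-gray over 11 cells = 5464  → 50.1528
row 6: Σ corner-gray over 11 cells = 5410  → 49.6572
row 7: Σ corner-gray over 11 cells = 5477  → 50.2722
row 8: Σ corner-gray over 11 cells = 5148  → 47.2524
Σ rows: total corner-gray = 50286  → 461.5641 mm³

461.564


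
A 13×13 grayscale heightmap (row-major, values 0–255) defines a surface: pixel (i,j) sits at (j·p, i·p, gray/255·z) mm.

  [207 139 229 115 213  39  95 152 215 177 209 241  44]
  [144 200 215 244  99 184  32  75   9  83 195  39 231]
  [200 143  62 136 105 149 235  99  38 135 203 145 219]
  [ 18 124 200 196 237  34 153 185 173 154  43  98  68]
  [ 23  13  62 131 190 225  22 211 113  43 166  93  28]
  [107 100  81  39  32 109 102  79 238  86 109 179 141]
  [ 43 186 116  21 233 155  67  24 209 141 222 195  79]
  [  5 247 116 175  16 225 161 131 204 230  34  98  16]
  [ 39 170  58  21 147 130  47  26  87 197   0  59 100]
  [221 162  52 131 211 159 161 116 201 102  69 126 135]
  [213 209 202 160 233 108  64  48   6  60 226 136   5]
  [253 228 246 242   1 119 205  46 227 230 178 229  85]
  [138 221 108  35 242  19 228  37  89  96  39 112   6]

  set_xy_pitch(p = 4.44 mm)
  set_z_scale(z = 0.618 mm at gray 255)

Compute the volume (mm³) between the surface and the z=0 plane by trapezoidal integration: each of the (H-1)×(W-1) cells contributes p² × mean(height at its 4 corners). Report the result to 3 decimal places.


height_mm = gray/255 × 0.618; cell vol = 4.44² × mean(4 corners)
unit = 4.44² × 0.618 / (4×255) = 0.0119441 mm³ per gray-sum
row 0: Σ corner-gray over 12 cells = 7024  → 83.8955
row 1: Σ corner-gray over 12 cells = 6444  → 76.9679
row 2: Σ corner-gray over 12 cells = 6599  → 78.8193
row 3: Σ corner-gray over 12 cells = 5869  → 70.1001
row 4: Σ corner-gray over 12 cells = 5145  → 61.4525
row 5: Σ corner-gray over 12 cells = 5816  → 69.4670
row 6: Σ corner-gray over 12 cells = 6555  → 78.2937
row 7: Σ corner-gray over 12 cells = 5318  → 63.5188
row 8: Σ corner-gray over 12 cells = 5359  → 64.0086
row 9: Σ corner-gray over 12 cells = 6458  → 77.1351
row 10: Σ corner-gray over 12 cells = 7362  → 87.9326
row 11: Σ corner-gray over 12 cells = 6836  → 81.6500
Σ rows: total corner-gray = 74785  → 893.2412 mm³

893.241


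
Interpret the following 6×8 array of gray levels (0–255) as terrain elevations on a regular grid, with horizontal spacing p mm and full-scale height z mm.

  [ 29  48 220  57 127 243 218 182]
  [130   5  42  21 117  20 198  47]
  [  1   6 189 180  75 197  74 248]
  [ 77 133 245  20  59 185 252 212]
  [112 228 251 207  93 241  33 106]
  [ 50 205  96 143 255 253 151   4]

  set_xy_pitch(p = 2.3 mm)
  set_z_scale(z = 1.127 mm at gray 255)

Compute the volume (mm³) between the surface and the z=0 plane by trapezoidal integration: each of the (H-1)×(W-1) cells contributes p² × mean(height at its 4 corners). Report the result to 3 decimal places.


height_mm = gray/255 × 1.127; cell vol = 2.3² × mean(4 corners)
unit = 2.3² × 1.127 / (4×255) = 0.00584493 mm³ per gray-sum
row 0: Σ corner-gray over 7 cells = 3020  → 17.6517
row 1: Σ corner-gray over 7 cells = 2674  → 15.6293
row 2: Σ corner-gray over 7 cells = 3768  → 22.0237
row 3: Σ corner-gray over 7 cells = 4401  → 25.7235
row 4: Σ corner-gray over 7 cells = 4584  → 26.7932
Σ rows: total corner-gray = 18447  → 107.8214 mm³

107.821


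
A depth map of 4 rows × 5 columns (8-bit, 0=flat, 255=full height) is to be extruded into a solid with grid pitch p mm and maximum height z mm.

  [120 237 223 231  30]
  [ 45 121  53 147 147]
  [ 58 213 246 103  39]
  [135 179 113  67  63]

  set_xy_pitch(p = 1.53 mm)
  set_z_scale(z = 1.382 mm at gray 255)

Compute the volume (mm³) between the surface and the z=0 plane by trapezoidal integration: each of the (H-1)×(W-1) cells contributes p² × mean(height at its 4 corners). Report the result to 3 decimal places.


20.800

height_mm = gray/255 × 1.382; cell vol = 1.53² × mean(4 corners)
unit = 1.53² × 1.382 / (4×255) = 0.00317169 mm³ per gray-sum
row 0: Σ corner-gray over 4 cells = 2366  → 7.5042
row 1: Σ corner-gray over 4 cells = 2055  → 6.5178
row 2: Σ corner-gray over 4 cells = 2137  → 6.7779
Σ rows: total corner-gray = 6558  → 20.7999 mm³


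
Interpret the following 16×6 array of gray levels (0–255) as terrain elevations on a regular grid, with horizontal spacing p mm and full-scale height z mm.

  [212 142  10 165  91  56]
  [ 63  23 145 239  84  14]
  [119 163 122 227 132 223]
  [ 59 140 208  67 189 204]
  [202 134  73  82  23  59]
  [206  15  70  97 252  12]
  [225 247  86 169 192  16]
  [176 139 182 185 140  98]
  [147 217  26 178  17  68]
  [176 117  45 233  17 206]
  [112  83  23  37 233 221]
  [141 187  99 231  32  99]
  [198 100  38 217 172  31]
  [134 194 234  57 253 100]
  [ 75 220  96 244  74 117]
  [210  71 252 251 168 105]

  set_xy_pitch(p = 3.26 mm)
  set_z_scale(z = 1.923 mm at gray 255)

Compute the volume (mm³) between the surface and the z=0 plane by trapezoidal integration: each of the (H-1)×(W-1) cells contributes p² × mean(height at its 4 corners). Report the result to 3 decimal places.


height_mm = gray/255 × 1.923; cell vol = 3.26² × mean(4 corners)
unit = 3.26² × 1.923 / (4×255) = 0.0200362 mm³ per gray-sum
row 0: Σ corner-gray over 5 cells = 2143  → 42.9375
row 1: Σ corner-gray over 5 cells = 2689  → 53.8772
row 2: Σ corner-gray over 5 cells = 3101  → 62.1321
row 3: Σ corner-gray over 5 cells = 2356  → 47.2052
row 4: Σ corner-gray over 5 cells = 1971  → 39.4913
row 5: Σ corner-gray over 5 cells = 2715  → 54.3982
row 6: Σ corner-gray over 5 cells = 3195  → 64.0155
row 7: Σ corner-gray over 5 cells = 2657  → 53.2361
row 8: Σ corner-gray over 5 cells = 2297  → 46.0230
row 9: Σ corner-gray over 5 cells = 2291  → 45.9028
row 10: Σ corner-gray over 5 cells = 2423  → 48.5476
row 11: Σ corner-gray over 5 cells = 2621  → 52.5148
row 12: Σ corner-gray over 5 cells = 2993  → 59.9682
row 13: Σ corner-gray over 5 cells = 3170  → 63.5146
row 14: Σ corner-gray over 5 cells = 3259  → 65.2978
Σ rows: total corner-gray = 39881  → 799.0618 mm³

799.062


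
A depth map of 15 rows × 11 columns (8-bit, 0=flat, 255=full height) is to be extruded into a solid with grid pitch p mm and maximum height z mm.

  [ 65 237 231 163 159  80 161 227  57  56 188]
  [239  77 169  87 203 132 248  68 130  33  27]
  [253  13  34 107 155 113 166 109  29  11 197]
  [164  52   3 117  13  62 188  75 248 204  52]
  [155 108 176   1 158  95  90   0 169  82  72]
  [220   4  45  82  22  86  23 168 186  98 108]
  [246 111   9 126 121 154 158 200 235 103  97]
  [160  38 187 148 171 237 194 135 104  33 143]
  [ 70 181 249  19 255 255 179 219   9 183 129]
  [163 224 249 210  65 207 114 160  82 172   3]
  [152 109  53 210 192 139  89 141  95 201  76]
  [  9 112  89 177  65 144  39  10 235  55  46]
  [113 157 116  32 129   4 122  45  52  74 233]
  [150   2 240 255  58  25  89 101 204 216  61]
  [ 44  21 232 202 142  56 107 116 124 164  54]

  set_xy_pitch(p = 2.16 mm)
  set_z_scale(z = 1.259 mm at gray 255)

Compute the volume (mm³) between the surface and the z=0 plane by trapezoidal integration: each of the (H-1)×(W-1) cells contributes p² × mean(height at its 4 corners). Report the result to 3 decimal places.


height_mm = gray/255 × 1.259; cell vol = 2.16² × mean(4 corners)
unit = 2.16² × 1.259 / (4×255) = 0.00575881 mm³ per gray-sum
row 0: Σ corner-gray over 10 cells = 5555  → 31.9902
row 1: Σ corner-gray over 10 cells = 4484  → 25.8225
row 2: Σ corner-gray over 10 cells = 4064  → 23.4038
row 3: Σ corner-gray over 10 cells = 4125  → 23.7551
row 4: Σ corner-gray over 10 cells = 3741  → 21.5437
row 5: Σ corner-gray over 10 cells = 4533  → 26.1047
row 6: Σ corner-gray over 10 cells = 5574  → 32.0996
row 7: Σ corner-gray over 10 cells = 6094  → 35.0942
row 8: Σ corner-gray over 10 cells = 6429  → 37.0234
row 9: Σ corner-gray over 10 cells = 5818  → 33.5048
row 10: Σ corner-gray over 10 cells = 4593  → 26.4502
row 11: Σ corner-gray over 10 cells = 3715  → 21.3940
row 12: Σ corner-gray over 10 cells = 4399  → 25.3330
row 13: Σ corner-gray over 10 cells = 5017  → 28.8920
Σ rows: total corner-gray = 68141  → 392.4114 mm³

392.411


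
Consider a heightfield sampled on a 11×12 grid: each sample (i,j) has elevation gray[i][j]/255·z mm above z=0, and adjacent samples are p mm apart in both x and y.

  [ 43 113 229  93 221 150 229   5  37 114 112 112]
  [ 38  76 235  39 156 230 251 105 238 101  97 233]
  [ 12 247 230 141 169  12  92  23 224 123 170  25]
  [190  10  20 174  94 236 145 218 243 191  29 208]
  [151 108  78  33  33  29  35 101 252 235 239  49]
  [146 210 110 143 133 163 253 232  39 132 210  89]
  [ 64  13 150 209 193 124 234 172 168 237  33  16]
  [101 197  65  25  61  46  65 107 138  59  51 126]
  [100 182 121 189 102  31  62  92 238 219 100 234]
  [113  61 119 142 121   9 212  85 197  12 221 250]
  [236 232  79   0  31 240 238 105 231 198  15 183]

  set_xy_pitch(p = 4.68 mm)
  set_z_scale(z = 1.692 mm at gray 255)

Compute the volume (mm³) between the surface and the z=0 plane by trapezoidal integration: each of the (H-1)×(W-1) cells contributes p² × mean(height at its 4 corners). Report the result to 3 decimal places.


height_mm = gray/255 × 1.692; cell vol = 4.68² × mean(4 corners)
unit = 4.68² × 1.692 / (4×255) = 0.0363322 mm³ per gray-sum
row 0: Σ corner-gray over 11 cells = 6088  → 221.1905
row 1: Σ corner-gray over 11 cells = 6226  → 226.2044
row 2: Σ corner-gray over 11 cells = 6017  → 218.6109
row 3: Σ corner-gray over 11 cells = 5604  → 203.6057
row 4: Σ corner-gray over 11 cells = 5971  → 216.9397
row 5: Σ corner-gray over 11 cells = 6631  → 240.9189
row 6: Σ corner-gray over 11 cells = 5001  → 181.6974
row 7: Σ corner-gray over 11 cells = 4861  → 176.6109
row 8: Σ corner-gray over 11 cells = 5727  → 208.0746
row 9: Σ corner-gray over 11 cells = 5878  → 213.5608
Σ rows: total corner-gray = 58004  → 2107.4139 mm³

2107.414


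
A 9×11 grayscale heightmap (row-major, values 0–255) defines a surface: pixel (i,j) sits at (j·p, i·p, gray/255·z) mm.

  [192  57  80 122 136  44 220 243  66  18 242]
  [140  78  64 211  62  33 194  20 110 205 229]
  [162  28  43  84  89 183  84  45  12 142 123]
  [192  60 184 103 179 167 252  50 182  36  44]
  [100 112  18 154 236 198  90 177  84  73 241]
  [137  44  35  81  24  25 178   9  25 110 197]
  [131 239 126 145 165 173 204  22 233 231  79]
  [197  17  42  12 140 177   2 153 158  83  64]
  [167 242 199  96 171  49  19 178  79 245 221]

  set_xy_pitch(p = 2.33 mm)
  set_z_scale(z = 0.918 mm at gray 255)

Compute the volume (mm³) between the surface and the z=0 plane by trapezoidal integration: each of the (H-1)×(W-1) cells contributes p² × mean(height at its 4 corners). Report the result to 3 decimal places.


height_mm = gray/255 × 0.918; cell vol = 2.33² × mean(4 corners)
unit = 2.33² × 0.918 / (4×255) = 0.00488601 mm³ per gray-sum
row 0: Σ corner-gray over 10 cells = 4729  → 23.1059
row 1: Σ corner-gray over 10 cells = 4028  → 19.6808
row 2: Σ corner-gray over 10 cells = 4367  → 21.3372
row 3: Σ corner-gray over 10 cells = 5287  → 25.8323
row 4: Σ corner-gray over 10 cells = 4021  → 19.6466
row 5: Σ corner-gray over 10 cells = 4682  → 22.8763
row 6: Σ corner-gray over 10 cells = 5115  → 24.9919
row 7: Σ corner-gray over 10 cells = 4773  → 23.3209
Σ rows: total corner-gray = 37002  → 180.7921 mm³

180.792
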